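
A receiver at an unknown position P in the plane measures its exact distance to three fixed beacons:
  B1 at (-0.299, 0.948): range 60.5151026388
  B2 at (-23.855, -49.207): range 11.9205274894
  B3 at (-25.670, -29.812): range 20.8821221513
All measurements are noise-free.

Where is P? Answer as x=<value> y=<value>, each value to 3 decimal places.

x=-35.725 y=-48.114

eq1: (x + 0.299)² + (y − 0.948)² = 60.5151026388²
eq2: (x + 23.855)² + (y + 49.207)² = 11.9205274894²
eq3: (x + 25.670)² + (y + 29.812)² = 20.8821221513²
eq3−eq1, eq3−eq2 (x²,y² cancel):
  50.742·x + 61.520·y = -4772.730761
  3.630·x − 38.790·y = 1736.649680
det = 50.742·-38.790 − 61.520·3.630 = -2191.599780
x = (-4772.730761·-38.790 − 61.520·1736.649680) / -2191.599780 = -35.725290
y = (50.742·1736.649680 − -4772.730761·3.630) / -2191.599780 = -48.113753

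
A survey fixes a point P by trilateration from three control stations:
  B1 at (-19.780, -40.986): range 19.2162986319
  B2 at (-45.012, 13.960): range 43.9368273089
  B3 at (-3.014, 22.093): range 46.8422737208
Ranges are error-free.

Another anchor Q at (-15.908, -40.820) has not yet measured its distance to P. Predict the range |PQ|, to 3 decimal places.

19.373

eq1: (x + 19.780)² + (y + 40.986)² = 19.2162986319²
eq2: (x + 45.012)² + (y − 13.960)² = 43.9368273089²
eq3: (x + 3.014)² + (y − 22.093)² = 46.8422737208²
eq2−eq3, eq2−eq1 (x²,y² cancel):
  83.996·x + 16.266·y = -1987.530712
  50.464·x − 109.892·y = 1411.317513
det = 83.996·-109.892 − 16.266·50.464 = -10051.335856
x = (-1987.530712·-109.892 − 16.266·1411.317513) / -10051.335856 = -19.445896
y = (83.996·1411.317513 − -1987.530712·50.464) / -10051.335856 = -21.772606
|P − Q| = √((-19.445896 − -15.908)² + (-21.772606 − -40.820)²) = 19.373175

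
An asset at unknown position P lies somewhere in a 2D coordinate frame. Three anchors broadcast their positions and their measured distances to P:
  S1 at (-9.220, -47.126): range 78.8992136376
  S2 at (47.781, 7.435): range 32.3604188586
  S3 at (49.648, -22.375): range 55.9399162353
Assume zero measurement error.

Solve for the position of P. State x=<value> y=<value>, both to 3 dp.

eq1: (x + 9.220)² + (y + 47.126)² = 78.8992136376²
eq2: (x − 47.781)² + (y − 7.435)² = 32.3604188586²
eq3: (x − 49.648)² + (y + 22.375)² = 55.9399162353²
eq1−eq2, eq1−eq3 (x²,y² cancel):
  114.002·x + 109.122·y = 5210.324114
  117.736·x + 49.502·y = 3755.507937
det = 114.002·49.502 − 109.122·117.736 = -7204.260788
x = (5210.324114·49.502 − 109.122·3755.507937) / -7204.260788 = 21.082950
y = (114.002·3755.507937 − 5210.324114·117.736) / -7204.260788 = 25.721904

x=21.083 y=25.722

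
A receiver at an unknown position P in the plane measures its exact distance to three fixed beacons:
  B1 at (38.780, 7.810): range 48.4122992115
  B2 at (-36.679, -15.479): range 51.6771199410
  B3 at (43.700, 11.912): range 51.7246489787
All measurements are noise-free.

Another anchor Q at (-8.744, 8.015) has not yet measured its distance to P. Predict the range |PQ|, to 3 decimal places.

eq1: (x − 38.780)² + (y − 7.810)² = 48.4122992115²
eq2: (x + 36.679)² + (y + 15.479)² = 51.6771199410²
eq3: (x − 43.700)² + (y − 11.912)² = 51.7246489787²
eq1−eq2, eq1−eq3 (x²,y² cancel):
  -150.918·x − 46.578·y = -306.710028
  9.840·x + 8.204·y = 155.012647
det = -150.918·8.204 − -46.578·9.840 = -779.803752
x = (-306.710028·8.204 − -46.578·155.012647) / -779.803752 = -6.032197
y = (-150.918·155.012647 − -306.710028·9.840) / -779.803752 = 26.129872
|P − Q| = √((-6.032197 − -8.744)² + (26.129872 − 8.015)²) = 18.316726

18.317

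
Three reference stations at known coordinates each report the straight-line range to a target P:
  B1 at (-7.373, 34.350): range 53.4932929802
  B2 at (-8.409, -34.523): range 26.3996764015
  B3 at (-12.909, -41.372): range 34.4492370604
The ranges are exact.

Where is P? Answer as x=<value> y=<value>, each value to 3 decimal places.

eq1: (x + 7.373)² + (y − 34.350)² = 53.4932929802²
eq2: (x + 8.409)² + (y + 34.523)² = 26.3996764015²
eq3: (x + 12.909)² + (y + 41.372)² = 34.4492370604²
eq1−eq2, eq1−eq3 (x²,y² cancel):
  -2.072·x − 137.746·y = 2192.854661
  -11.072·x − 151.444·y = 2318.783496
det = -2.072·-151.444 − -137.746·-11.072 = -1211.331744
x = (2192.854661·-151.444 − -137.746·2318.783496) / -1211.331744 = 10.477336
y = (-2.072·2318.783496 − 2192.854661·-11.072) / -1211.331744 = -16.077154

x=10.477 y=-16.077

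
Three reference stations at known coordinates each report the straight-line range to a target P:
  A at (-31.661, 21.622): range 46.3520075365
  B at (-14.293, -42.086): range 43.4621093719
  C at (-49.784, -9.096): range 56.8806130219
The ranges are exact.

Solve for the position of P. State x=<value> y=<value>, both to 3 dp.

eq1: (x + 31.661)² + (y − 21.622)² = 46.3520075365²
eq2: (x + 14.293)² + (y + 42.086)² = 43.4621093719²
eq3: (x + 49.784)² + (y + 9.096)² = 56.8806130219²
eq3−eq1, eq3−eq2 (x²,y² cancel):
  36.246·x + 61.436·y = -4.358532
  70.982·x − 65.980·y = 760.786560
det = 36.246·-65.980 − 61.436·70.982 = -6752.361232
x = (-4.358532·-65.980 − 61.436·760.786560) / -6752.361232 = 6.879387
y = (36.246·760.786560 − -4.358532·70.982) / -6752.361232 = -4.129644

x=6.879 y=-4.130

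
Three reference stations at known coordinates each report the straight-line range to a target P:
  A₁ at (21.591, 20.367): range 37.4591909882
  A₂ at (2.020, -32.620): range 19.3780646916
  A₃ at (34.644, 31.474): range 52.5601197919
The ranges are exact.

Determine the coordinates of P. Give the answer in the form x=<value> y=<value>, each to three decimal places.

x=11.458 y=-15.696

eq1: (x − 21.591)² + (y − 20.367)² = 37.4591909882²
eq2: (x − 2.020)² + (y + 32.620)² = 19.3780646916²
eq3: (x − 34.644)² + (y − 31.474)² = 52.5601197919²
eq2−eq1, eq2−eq3 (x²,y² cancel):
  39.142·x + 105.974·y = -1214.840428
  65.248·x + 128.188·y = -1264.382189
det = 39.142·128.188 − 105.974·65.248 = -1897.056856
x = (-1214.840428·128.188 − 105.974·-1264.382189) / -1897.056856 = 11.457921
y = (39.142·-1264.382189 − -1214.840428·65.248) / -1897.056856 = -15.695608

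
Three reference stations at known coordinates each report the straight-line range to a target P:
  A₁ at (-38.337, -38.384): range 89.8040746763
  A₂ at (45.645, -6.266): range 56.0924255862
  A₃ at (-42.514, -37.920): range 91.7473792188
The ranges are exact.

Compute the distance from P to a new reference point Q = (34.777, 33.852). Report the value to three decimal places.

eq1: (x + 38.337)² + (y + 38.384)² = 89.8040746763²
eq2: (x − 45.645)² + (y + 6.266)² = 56.0924255862²
eq3: (x + 42.514)² + (y + 37.920)² = 91.7473792188²
eq1−eq2, eq1−eq3 (x²,y² cancel):
  167.964·x + 64.236·y = 4098.083376
  -8.354·x + 0.928·y = -50.500194
det = 167.964·0.928 − 64.236·-8.354 = 692.498136
x = (4098.083376·0.928 − 64.236·-50.500194) / 692.498136 = 10.176131
y = (167.964·-50.500194 − 4098.083376·-8.354) / 692.498136 = 37.188799
|P − Q| = √((10.176131 − 34.777)² + (37.188799 − 33.852)²) = 24.826135

24.826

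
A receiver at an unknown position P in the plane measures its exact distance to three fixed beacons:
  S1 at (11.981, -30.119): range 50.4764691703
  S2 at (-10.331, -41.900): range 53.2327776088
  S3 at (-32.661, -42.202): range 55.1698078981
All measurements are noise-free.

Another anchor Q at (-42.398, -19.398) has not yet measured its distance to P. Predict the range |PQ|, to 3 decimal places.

eq1: (x − 11.981)² + (y + 30.119)² = 50.4764691703²
eq2: (x + 10.331)² + (y + 41.900)² = 53.2327776088²
eq3: (x + 32.661)² + (y + 42.202)² = 55.1698078981²
eq2−eq3, eq2−eq1 (x²,y² cancel):
  -44.660·x − 0.604·y = 775.431072
  44.624·x + 23.562·y = -525.786367
det = -44.660·23.562 − -0.604·44.624 = -1025.326024
x = (775.431072·23.562 − -0.604·-525.786367) / -1025.326024 = -17.509681
y = (-44.660·-525.786367 − 775.431072·44.624) / -1025.326024 = 10.846518
|P − Q| = √((-17.509681 − -42.398)² + (10.846518 − -19.398)²) = 39.168345

39.168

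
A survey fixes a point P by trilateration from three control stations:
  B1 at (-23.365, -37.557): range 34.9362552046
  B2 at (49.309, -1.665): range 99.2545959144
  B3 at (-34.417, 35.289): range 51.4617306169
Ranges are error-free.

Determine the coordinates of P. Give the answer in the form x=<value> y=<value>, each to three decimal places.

x=-49.175 y=-14.011

eq1: (x + 23.365)² + (y + 37.557)² = 34.9362552046²
eq2: (x − 49.309)² + (y + 1.665)² = 99.2545959144²
eq3: (x + 34.417)² + (y − 35.289)² = 51.4617306169²
eq3−eq1, eq3−eq2 (x²,y² cancel):
  22.104·x − 145.692·y = 954.375854
  167.452·x − 73.908·y = -7198.858796
det = 22.104·-73.908 − -145.692·167.452 = 22762.754352
x = (954.375854·-73.908 − -145.692·-7198.858796) / 22762.754352 = -49.174723
y = (22.104·-7198.858796 − 954.375854·167.452) / 22762.754352 = -14.011297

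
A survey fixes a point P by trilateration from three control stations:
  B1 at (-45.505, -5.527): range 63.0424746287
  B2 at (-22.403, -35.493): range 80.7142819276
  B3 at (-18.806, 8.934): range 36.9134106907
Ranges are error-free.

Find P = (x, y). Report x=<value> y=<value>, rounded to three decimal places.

eq1: (x + 45.505)² + (y + 5.527)² = 63.0424746287²
eq2: (x + 22.403)² + (y + 35.493)² = 80.7142819276²
eq3: (x + 18.806)² + (y − 8.934)² = 36.9134106907²
eq2−eq3, eq2−eq1 (x²,y² cancel):
  7.194·x + 88.854·y = 3824.029952
  -46.204·x + 59.932·y = 2880.046996
det = 7.194·59.932 − 88.854·-46.204 = 4536.561024
x = (3824.029952·59.932 − 88.854·2880.046996) / 4536.561024 = -5.890350
y = (7.194·2880.046996 − 3824.029952·-46.204) / 4536.561024 = 43.514137

x=-5.890 y=43.514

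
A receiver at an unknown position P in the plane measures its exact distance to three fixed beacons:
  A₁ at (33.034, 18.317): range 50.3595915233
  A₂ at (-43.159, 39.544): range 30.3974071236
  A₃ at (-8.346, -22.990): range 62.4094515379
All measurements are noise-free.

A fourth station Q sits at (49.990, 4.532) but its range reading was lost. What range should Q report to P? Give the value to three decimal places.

eq1: (x − 33.034)² + (y − 18.317)² = 50.3595915233²
eq2: (x + 43.159)² + (y − 39.544)² = 30.3974071236²
eq3: (x + 8.346)² + (y + 22.990)² = 62.4094515379²
eq1−eq3, eq1−eq2 (x²,y² cancel):
  -82.760·x − 82.614·y = -2187.413012
  -152.386·x + 42.454·y = 3611.755671
det = -82.760·42.454 − -82.614·-152.386 = -16102.710044
x = (-2187.413012·42.454 − -82.614·3611.755671) / -16102.710044 = -12.762892
y = (-82.760·3611.755671 − -2187.413012·-152.386) / -16102.710044 = 39.262957
|P − Q| = √((-12.762892 − 49.990)² + (39.262957 − 4.532)²) = 71.722834

71.723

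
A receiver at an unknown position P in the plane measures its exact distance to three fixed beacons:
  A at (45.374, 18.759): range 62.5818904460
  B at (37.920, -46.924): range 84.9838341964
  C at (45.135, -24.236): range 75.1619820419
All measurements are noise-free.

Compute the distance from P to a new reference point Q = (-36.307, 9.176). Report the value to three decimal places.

eq1: (x − 45.374)² + (y − 18.759)² = 62.5818904460²
eq2: (x − 37.920)² + (y + 46.924)² = 84.9838341964²
eq3: (x − 45.135)² + (y + 24.236)² = 75.1619820419²
eq3−eq1, eq3−eq2 (x²,y² cancel):
  0.478·x + 85.990·y = 1518.978569
  -14.430·x − 45.376·y = -557.692275
det = 0.478·-45.376 − 85.990·-14.430 = 1219.145972
x = (1518.978569·-45.376 − 85.990·-557.692275) / 1219.145972 = -17.199920
y = (0.478·-557.692275 − 1518.978569·-14.430) / 1219.145972 = 17.760206
|P − Q| = √((-17.199920 − -36.307)² + (17.760206 − 9.176)²) = 20.946816

20.947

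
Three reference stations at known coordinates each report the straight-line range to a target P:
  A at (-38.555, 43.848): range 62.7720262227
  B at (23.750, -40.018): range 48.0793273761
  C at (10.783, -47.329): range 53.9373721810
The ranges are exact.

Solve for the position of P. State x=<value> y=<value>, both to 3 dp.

eq1: (x + 38.555)² + (y − 43.848)² = 62.7720262227²
eq2: (x − 23.750)² + (y + 40.018)² = 48.0793273761²
eq3: (x − 10.783)² + (y + 47.329)² = 53.9373721810²
eq2−eq3, eq2−eq1 (x²,y² cancel):
  -25.934·x − 14.622·y = -406.813891
  -124.610·x + 167.732·y = -385.073250
det = -25.934·167.732 − -14.622·-124.610 = -6172.009108
x = (-406.813891·167.732 − -14.622·-385.073250) / -6172.009108 = 11.967942
y = (-25.934·-385.073250 − -406.813891·-124.610) / -6172.009108 = 6.595355

x=11.968 y=6.595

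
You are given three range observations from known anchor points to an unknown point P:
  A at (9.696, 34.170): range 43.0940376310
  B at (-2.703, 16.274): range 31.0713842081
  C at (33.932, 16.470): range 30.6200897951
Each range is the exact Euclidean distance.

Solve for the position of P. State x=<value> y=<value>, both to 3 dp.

x=16.127 y=-8.441

eq1: (x − 9.696)² + (y − 34.170)² = 43.0940376310²
eq2: (x + 2.703)² + (y − 16.274)² = 31.0713842081²
eq3: (x − 33.932)² + (y − 16.470)² = 30.6200897951²
eq2−eq3, eq2−eq1 (x²,y² cancel):
  73.270·x + 0.392·y = 1178.333257
  24.798·x + 35.792·y = 97.786868
det = 73.270·35.792 − 0.392·24.798 = 2612.759024
x = (1178.333257·35.792 − 0.392·97.786868) / 2612.759024 = 16.127232
y = (73.270·97.786868 − 1178.333257·24.798) / 2612.759024 = -8.441446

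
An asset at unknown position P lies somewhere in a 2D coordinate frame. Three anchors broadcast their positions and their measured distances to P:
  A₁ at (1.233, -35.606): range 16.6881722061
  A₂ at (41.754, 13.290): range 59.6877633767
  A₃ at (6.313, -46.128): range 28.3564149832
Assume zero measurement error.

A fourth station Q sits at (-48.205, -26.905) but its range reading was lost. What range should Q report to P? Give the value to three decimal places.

eq1: (x − 1.233)² + (y + 35.606)² = 16.6881722061²
eq2: (x − 41.754)² + (y − 13.290)² = 59.6877633767²
eq3: (x − 6.313)² + (y + 46.128)² = 28.3564149832²
eq2−eq1, eq2−eq3 (x²,y² cancel):
  -81.042·x − 97.792·y = 2633.420914
  -70.882·x − 118.836·y = 3006.168563
det = -81.042·-118.836 − -97.792·-70.882 = 2699.014568
x = (2633.420914·-118.836 − -97.792·3006.168563) / 2699.014568 = -7.026999
y = (-81.042·3006.168563 − 2633.420914·-70.882) / 2699.014568 = -21.105396
|P − Q| = √((-7.026999 − -48.205)² + (-21.105396 − -26.905)²) = 41.584411

41.584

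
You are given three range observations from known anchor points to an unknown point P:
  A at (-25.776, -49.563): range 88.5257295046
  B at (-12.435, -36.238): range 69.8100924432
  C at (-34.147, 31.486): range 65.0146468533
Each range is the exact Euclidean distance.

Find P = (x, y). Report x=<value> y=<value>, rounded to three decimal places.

x=29.734 y=19.397

eq1: (x + 25.776)² + (y + 49.563)² = 88.5257295046²
eq2: (x + 12.435)² + (y + 36.238)² = 69.8100924432²
eq3: (x + 34.147)² + (y − 31.486)² = 65.0146468533²
eq3−eq1, eq3−eq2 (x²,y² cancel):
  16.742·x − 162.098·y = -2646.393139
  43.424·x − 135.448·y = -1336.108637
det = 16.742·-135.448 − -162.098·43.424 = 4771.273136
x = (-2646.393139·-135.448 − -162.098·-1336.108637) / 4771.273136 = 29.733808
y = (16.742·-1336.108637 − -2646.393139·43.424) / 4771.273136 = 19.396887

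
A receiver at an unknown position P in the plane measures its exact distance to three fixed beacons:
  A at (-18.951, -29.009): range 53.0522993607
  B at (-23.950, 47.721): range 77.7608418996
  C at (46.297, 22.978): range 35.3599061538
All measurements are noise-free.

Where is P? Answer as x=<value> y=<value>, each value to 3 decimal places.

x=29.918 y=-8.360

eq1: (x + 18.951)² + (y + 29.009)² = 53.0522993607²
eq2: (x + 23.950)² + (y − 47.721)² = 77.7608418996²
eq3: (x − 46.297)² + (y − 22.978)² = 35.3599061538²
eq2−eq1, eq2−eq3 (x²,y² cancel):
  9.998·x − 153.460·y = 1581.968206
  140.494·x − 49.486·y = 4616.929922
det = 9.998·-49.486 − -153.460·140.494 = 21065.448212
x = (1581.968206·-49.486 − -153.460·4616.929922) / 21065.448212 = 29.917654
y = (9.998·4616.929922 − 1581.968206·140.494) / 21065.448212 = -8.359517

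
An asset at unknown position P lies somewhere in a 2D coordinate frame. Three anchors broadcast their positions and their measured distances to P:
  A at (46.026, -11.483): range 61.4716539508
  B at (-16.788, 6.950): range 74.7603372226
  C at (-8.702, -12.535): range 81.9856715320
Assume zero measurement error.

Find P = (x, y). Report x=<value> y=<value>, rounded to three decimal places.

x=44.357 y=49.966

eq1: (x − 46.026)² + (y + 11.483)² = 61.4716539508²
eq2: (x + 16.788)² + (y − 6.950)² = 74.7603372226²
eq3: (x + 8.702)² + (y + 12.535)² = 81.9856715320²
eq1−eq3, eq1−eq2 (x²,y² cancel):
  -109.456·x − 2.104·y = -4960.287033
  -125.628·x + 36.866·y = -3730.456303
det = -109.456·36.866 − -2.104·-125.628 = -4299.526208
x = (-4960.287033·36.866 − -2.104·-3730.456303) / -4299.526208 = 44.357172
y = (-109.456·-3730.456303 − -4960.287033·-125.628) / -4299.526208 = 49.965997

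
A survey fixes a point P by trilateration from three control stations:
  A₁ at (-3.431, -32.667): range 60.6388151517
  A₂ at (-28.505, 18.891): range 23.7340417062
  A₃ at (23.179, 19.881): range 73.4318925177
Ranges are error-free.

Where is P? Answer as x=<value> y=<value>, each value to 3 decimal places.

eq1: (x + 3.431)² + (y + 32.667)² = 60.6388151517²
eq2: (x + 28.505)² + (y − 18.891)² = 23.7340417062²
eq3: (x − 23.179)² + (y − 19.881)² = 73.4318925177²
eq3−eq2, eq3−eq1 (x²,y² cancel):
  -103.368·x − 1.980·y = 5065.822807
  -53.220·x − 105.096·y = 1861.561384
det = -103.368·-105.096 − -1.980·-53.220 = 10758.187728
x = (5065.822807·-105.096 − -1.980·1861.561384) / 10758.187728 = -49.145064
y = (-103.368·1861.561384 − 5065.822807·-53.220) / 10758.187728 = 7.173812

x=-49.145 y=7.174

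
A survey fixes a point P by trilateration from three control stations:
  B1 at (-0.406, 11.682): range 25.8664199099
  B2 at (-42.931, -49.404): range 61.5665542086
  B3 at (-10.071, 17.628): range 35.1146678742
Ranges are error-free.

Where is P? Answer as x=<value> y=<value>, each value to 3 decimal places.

eq1: (x + 0.406)² + (y − 11.682)² = 25.8664199099²
eq2: (x + 42.931)² + (y + 49.404)² = 61.5665542086²
eq3: (x + 10.071)² + (y − 17.628)² = 35.1146678742²
eq1−eq2, eq1−eq3 (x²,y² cancel):
  -85.050·x − 122.172·y = 1025.823099
  -19.330·x + 11.892·y = -288.430756
det = -85.050·11.892 − -122.172·-19.330 = -3372.999360
x = (1025.823099·11.892 − -122.172·-288.430756) / -3372.999360 = 6.830441
y = (-85.050·-288.430756 − 1025.823099·-19.330) / -3372.999360 = -13.151558

x=6.830 y=-13.152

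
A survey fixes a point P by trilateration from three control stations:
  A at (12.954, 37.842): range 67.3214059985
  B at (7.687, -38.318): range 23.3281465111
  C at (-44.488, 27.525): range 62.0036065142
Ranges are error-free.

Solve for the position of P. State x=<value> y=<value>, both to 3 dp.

eq1: (x − 12.954)² + (y − 37.842)² = 67.3214059985²
eq2: (x − 7.687)² + (y + 38.318)² = 23.3281465111²
eq3: (x + 44.488)² + (y − 27.525)² = 62.0036065142²
eq2−eq3, eq2−eq1 (x²,y² cancel):
  -104.350·x + 131.686·y = -2090.796125
  10.534·x + 152.320·y = -3915.505299
det = -104.350·152.320 − 131.686·10.534 = -17281.772324
x = (-2090.796125·152.320 − 131.686·-3915.505299) / -17281.772324 = -11.407809
y = (-104.350·-3915.505299 − -2090.796125·10.534) / -17281.772324 = -24.916856

x=-11.408 y=-24.917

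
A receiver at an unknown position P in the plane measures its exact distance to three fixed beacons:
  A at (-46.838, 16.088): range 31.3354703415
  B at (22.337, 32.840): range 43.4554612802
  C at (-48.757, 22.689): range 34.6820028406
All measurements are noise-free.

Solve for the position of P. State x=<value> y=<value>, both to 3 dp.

x=-15.775 y=11.963

eq1: (x + 46.838)² + (y − 16.088)² = 31.3354703415²
eq2: (x − 22.337)² + (y − 32.840)² = 43.4554612802²
eq3: (x + 48.757)² + (y − 22.689)² = 34.6820028406²
eq2−eq1, eq2−eq3 (x²,y² cancel):
  -138.350·x − 33.504·y = 1781.680233
  -142.188·x − 20.302·y = 2000.164395
det = -138.350·-20.302 − -33.504·-142.188 = -1955.085052
x = (1781.680233·-20.302 − -33.504·2000.164395) / -1955.085052 = -15.775189
y = (-138.350·2000.164395 − 1781.680233·-142.188) / -1955.085052 = 11.963262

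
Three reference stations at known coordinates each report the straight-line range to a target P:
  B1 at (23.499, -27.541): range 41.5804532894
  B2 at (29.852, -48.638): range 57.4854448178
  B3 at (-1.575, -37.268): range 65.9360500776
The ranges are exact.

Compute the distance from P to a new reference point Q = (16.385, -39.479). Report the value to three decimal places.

eq1: (x − 23.499)² + (y + 27.541)² = 41.5804532894²
eq2: (x − 29.852)² + (y + 48.638)² = 57.4854448178²
eq3: (x + 1.575)² + (y + 37.268)² = 65.9360500776²
eq2−eq3, eq2−eq1 (x²,y² cancel):
  -62.854·x + 22.740·y = -2908.398833
  -12.706·x + 42.194·y = -370.444996
det = -62.854·42.194 − 22.740·-12.706 = -2363.127236
x = (-2908.398833·42.194 − 22.740·-370.444996) / -2363.127236 = 48.365175
y = (-62.854·-370.444996 − -2908.398833·-12.706) / -2363.127236 = 5.784778
|P − Q| = √((48.365175 − 16.385)² + (5.784778 − -39.479)²) = 55.421486

55.421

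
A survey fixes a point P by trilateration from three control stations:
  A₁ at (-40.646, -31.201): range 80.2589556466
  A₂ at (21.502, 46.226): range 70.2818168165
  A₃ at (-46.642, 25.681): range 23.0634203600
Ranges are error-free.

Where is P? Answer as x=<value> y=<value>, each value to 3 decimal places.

x=-48.738 y=48.649

eq1: (x + 40.646)² + (y + 31.201)² = 80.2589556466²
eq2: (x − 21.502)² + (y − 46.226)² = 70.2818168165²
eq3: (x + 46.642)² + (y − 25.681)² = 23.0634203600²
eq2−eq1, eq2−eq3 (x²,y² cancel):
  -124.296·x − 154.854·y = -1475.545549
  -136.288·x − 41.090·y = 4643.423261
det = -124.296·-41.090 − -154.854·-136.288 = -15997.419312
x = (-1475.545549·-41.090 − -154.854·4643.423261) / -15997.419312 = -48.738038
y = (-124.296·4643.423261 − -1475.545549·-136.288) / -15997.419312 = 48.648977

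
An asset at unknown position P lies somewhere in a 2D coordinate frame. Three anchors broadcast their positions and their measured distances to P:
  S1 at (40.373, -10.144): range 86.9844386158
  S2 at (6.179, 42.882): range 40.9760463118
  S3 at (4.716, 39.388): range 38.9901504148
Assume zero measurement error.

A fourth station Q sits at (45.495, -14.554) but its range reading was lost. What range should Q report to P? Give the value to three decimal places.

eq1: (x − 40.373)² + (y + 10.144)² = 86.9844386158²
eq2: (x − 6.179)² + (y − 42.882)² = 40.9760463118²
eq3: (x − 4.716)² + (y − 39.388)² = 38.9901504148²
eq3−eq2, eq3−eq1 (x²,y² cancel):
  2.926·x + 6.988·y = 144.586223
  71.314·x − 99.064·y = -5886.836067
det = 2.926·-99.064 − 6.988·71.314 = -788.203496
x = (144.586223·-99.064 − 6.988·-5886.836067) / -788.203496 = -34.019033
y = (2.926·-5886.836067 − 144.586223·71.314) / -788.203496 = 34.935019
|P − Q| = √((-34.019033 − 45.495)² + (34.935019 − -14.554)²) = 93.657058

93.657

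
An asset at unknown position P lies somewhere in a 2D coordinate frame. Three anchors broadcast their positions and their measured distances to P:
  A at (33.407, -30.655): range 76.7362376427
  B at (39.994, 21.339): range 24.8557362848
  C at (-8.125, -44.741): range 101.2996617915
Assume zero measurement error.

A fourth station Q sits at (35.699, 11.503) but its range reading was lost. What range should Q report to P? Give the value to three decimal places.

34.520

eq1: (x − 33.407)² + (y + 30.655)² = 76.7362376427²
eq2: (x − 39.994)² + (y − 21.339)² = 24.8557362848²
eq3: (x + 8.125)² + (y + 44.741)² = 101.2996617915²
eq2−eq3, eq2−eq1 (x²,y² cancel):
  -96.238·x − 132.160·y = -9630.914104
  -13.174·x − 103.988·y = -5269.758824
det = -96.238·-103.988 − -132.160·-13.174 = 8266.521304
x = (-9630.914104·-103.988 − -132.160·-5269.758824) / 8266.521304 = 36.901637
y = (-96.238·-5269.758824 − -9630.914104·-13.174) / 8266.521304 = 46.001622
|P − Q| = √((36.901637 − 35.699)² + (46.001622 − 11.503)²) = 34.519578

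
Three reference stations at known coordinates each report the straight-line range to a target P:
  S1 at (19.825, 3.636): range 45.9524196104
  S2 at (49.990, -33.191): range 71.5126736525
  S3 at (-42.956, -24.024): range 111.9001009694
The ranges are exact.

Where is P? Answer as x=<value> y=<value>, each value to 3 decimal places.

eq1: (x − 19.825)² + (y − 3.636)² = 45.9524196104²
eq2: (x − 49.990)² + (y + 33.191)² = 71.5126736525²
eq3: (x + 42.956)² + (y + 24.024)² = 111.9001009694²
eq2−eq3, eq2−eq1 (x²,y² cancel):
  -185.892·x + 18.334·y = -8585.842173
  -60.330·x + 73.654·y = -191.953835
det = -185.892·73.654 − 18.334·-60.330 = -12585.599148
x = (-8585.842173·73.654 − 18.334·-191.953835) / -12585.599148 = 49.966818
y = (-185.892·-191.953835 − -8585.842173·-60.330) / -12585.599148 = 38.321670

x=49.967 y=38.322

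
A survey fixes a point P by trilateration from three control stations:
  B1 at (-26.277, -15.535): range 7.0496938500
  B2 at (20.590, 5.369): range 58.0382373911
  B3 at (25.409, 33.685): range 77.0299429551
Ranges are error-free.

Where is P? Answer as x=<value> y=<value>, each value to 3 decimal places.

eq1: (x + 26.277)² + (y + 15.535)² = 7.0496938500²
eq2: (x − 20.590)² + (y − 5.369)² = 58.0382373911²
eq3: (x − 25.409)² + (y − 33.685)² = 77.0299429551²
eq2−eq1, eq2−eq3 (x²,y² cancel):
  -93.734·x − 41.808·y = 3797.781509
  9.638·x + 56.632·y = -1237.652867
det = -93.734·56.632 − -41.808·9.638 = -4905.398384
x = (3797.781509·56.632 − -41.808·-1237.652867) / -4905.398384 = -33.296413
y = (-93.734·-1237.652867 − 3797.781509·9.638) / -4905.398384 = -16.187704

x=-33.296 y=-16.188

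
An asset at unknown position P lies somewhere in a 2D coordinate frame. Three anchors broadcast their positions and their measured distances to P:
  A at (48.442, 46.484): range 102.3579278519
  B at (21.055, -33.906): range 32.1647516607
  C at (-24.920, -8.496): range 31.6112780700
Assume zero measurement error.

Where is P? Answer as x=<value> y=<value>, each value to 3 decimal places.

x=-10.973 y=-36.864

eq1: (x − 48.442)² + (y − 46.484)² = 102.3579278519²
eq2: (x − 21.055)² + (y + 33.906)² = 32.1647516607²
eq3: (x + 24.920)² + (y + 8.496)² = 31.6112780700²
eq2−eq3, eq2−eq1 (x²,y² cancel):
  -91.950·x + 50.820·y = -864.443097
  54.774·x + 160.780·y = -6528.114386
det = -91.950·160.780 − 50.820·54.774 = -17567.335680
x = (-864.443097·160.780 − 50.820·-6528.114386) / -17567.335680 = -10.973412
y = (-91.950·-6528.114386 − -864.443097·54.774) / -17567.335680 = -36.864391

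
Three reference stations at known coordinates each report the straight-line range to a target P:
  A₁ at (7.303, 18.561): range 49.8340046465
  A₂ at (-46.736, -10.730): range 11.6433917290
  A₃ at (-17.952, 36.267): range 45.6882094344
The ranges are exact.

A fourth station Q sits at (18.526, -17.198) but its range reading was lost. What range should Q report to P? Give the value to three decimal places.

eq1: (x − 7.303)² + (y − 18.561)² = 49.8340046465²
eq2: (x + 46.736)² + (y + 10.730)² = 11.6433917290²
eq3: (x + 17.952)² + (y − 36.267)² = 45.6882094344²
eq1−eq2, eq1−eq3 (x²,y² cancel):
  -108.078·x − 58.582·y = 4249.401514
  -50.510·x + 35.412·y = 1635.740601
det = -108.078·35.412 − -58.582·-50.510 = -6786.234956
x = (4249.401514·35.412 − -58.582·1635.740601) / -6786.234956 = -36.294759
y = (-108.078·1635.740601 − 4249.401514·-50.510) / -6786.234956 = -5.577422
|P − Q| = √((-36.294759 − 18.526)² + (-5.577422 − -17.198)²) = 56.038857

56.039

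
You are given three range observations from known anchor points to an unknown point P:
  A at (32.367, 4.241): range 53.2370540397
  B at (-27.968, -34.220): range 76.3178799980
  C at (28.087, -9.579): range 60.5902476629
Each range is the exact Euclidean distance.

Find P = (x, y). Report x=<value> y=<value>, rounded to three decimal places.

x=-7.656 y=39.345

eq1: (x − 32.367)² + (y − 4.241)² = 53.2370540397²
eq2: (x + 27.968)² + (y + 34.220)² = 76.3178799980²
eq3: (x − 28.087)² + (y + 9.579)² = 60.5902476629²
eq1−eq3, eq1−eq2 (x²,y² cancel):
  -8.560·x − 27.640·y = -1021.966149
  -120.670·x − 76.922·y = -2102.626231
det = -8.560·-76.922 − -27.640·-120.670 = -2676.866480
x = (-1021.966149·-76.922 − -27.640·-2102.626231) / -2676.866480 = -7.656374
y = (-8.560·-2102.626231 − -1021.966149·-120.670) / -2676.866480 = 39.345322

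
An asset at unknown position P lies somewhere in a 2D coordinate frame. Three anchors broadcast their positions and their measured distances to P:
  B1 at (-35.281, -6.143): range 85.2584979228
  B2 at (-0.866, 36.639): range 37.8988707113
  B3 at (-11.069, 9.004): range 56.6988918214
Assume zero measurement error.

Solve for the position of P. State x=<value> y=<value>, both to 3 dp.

x=36.949 y=39.154

eq1: (x + 35.281)² + (y + 6.143)² = 85.2584979228²
eq2: (x + 0.866)² + (y − 36.639)² = 37.8988707113²
eq3: (x + 11.069)² + (y − 9.004)² = 56.6988918214²
eq1−eq3, eq1−eq2 (x²,y² cancel):
  48.424·x + 30.294·y = 2975.356501
  68.830·x + 85.564·y = 5893.367934
det = 48.424·85.564 − 30.294·68.830 = 2058.215116
x = (2975.356501·85.564 − 30.294·5893.367934) / 2058.215116 = 36.949352
y = (48.424·5893.367934 − 2975.356501·68.830) / 2058.215116 = 39.153663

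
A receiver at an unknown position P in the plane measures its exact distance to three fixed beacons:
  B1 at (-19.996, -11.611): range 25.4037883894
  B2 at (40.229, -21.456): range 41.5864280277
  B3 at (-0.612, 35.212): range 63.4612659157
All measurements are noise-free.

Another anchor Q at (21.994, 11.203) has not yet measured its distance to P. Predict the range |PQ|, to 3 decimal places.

eq1: (x + 19.996)² + (y + 11.611)² = 25.4037883894²
eq2: (x − 40.229)² + (y + 21.456)² = 41.5864280277²
eq3: (x + 0.612)² + (y − 35.212)² = 63.4612659157²
eq1−eq3, eq1−eq2 (x²,y² cancel):
  38.768·x + 93.646·y = -2676.375656
  120.450·x − 19.690·y = 459.998508
det = 38.768·-19.690 − 93.646·120.450 = -12043.002620
x = (-2676.375656·-19.690 − 93.646·459.998508) / -12043.002620 = -0.798872
y = (38.768·459.998508 − -2676.375656·120.450) / -12043.002620 = -28.248991
|P − Q| = √((-0.798872 − 21.994)² + (-28.248991 − 11.203)²) = 45.562864

45.563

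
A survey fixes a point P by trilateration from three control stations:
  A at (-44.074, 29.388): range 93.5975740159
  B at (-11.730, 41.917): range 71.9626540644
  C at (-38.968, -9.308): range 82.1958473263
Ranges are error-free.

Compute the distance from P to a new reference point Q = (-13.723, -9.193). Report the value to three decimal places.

eq1: (x + 44.074)² + (y − 29.388)² = 93.5975740159²
eq2: (x + 11.730)² + (y − 41.917)² = 71.9626540644²
eq3: (x + 38.968)² + (y + 9.308)² = 82.1958473263²
eq3−eq2, eq3−eq1 (x²,y² cancel):
  54.476·x + 102.450·y = 1867.017639
  -10.212·x + 77.392·y = -803.320412
det = 54.476·77.392 − 102.450·-10.212 = 5262.225992
x = (1867.017639·77.392 − 102.450·-803.320412) / 5262.225992 = 43.098188
y = (54.476·-803.320412 − 1867.017639·-10.212) / 5262.225992 = -4.693014
|P − Q| = √((43.098188 − -13.723)² + (-4.693014 − -9.193)²) = 56.999099

56.999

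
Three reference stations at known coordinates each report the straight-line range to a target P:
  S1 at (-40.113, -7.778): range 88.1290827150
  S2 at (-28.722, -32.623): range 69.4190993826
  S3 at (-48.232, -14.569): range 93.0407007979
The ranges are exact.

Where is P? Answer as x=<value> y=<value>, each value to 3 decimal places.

eq1: (x + 40.113)² + (y + 7.778)² = 88.1290827150²
eq2: (x + 28.722)² + (y + 32.623)² = 69.4190993826²
eq3: (x + 48.232)² + (y + 14.569)² = 93.0407007979²
eq1−eq2, eq1−eq3 (x²,y² cancel):
  22.782·x − 49.690·y = 3167.387221
  -16.238·x − 13.582·y = -20.805253
det = 22.782·-13.582 − -49.690·-16.238 = -1116.291344
x = (3167.387221·-13.582 − -49.690·-20.805253) / -1116.291344 = 39.463950
y = (22.782·-20.805253 − 3167.387221·-16.238) / -1116.291344 = -45.649416

x=39.464 y=-45.649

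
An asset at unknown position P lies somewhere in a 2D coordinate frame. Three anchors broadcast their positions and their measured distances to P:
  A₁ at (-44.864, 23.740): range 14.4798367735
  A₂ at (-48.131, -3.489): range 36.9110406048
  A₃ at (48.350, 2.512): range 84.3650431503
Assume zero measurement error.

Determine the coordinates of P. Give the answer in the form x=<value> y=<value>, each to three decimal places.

x=-31.581 y=29.504

eq1: (x + 44.864)² + (y − 23.740)² = 14.4798367735²
eq2: (x + 48.131)² + (y + 3.489)² = 36.9110406048²
eq3: (x − 48.350)² + (y − 2.512)² = 84.3650431503²
eq1−eq3, eq1−eq2 (x²,y² cancel):
  186.428·x − 42.456·y = -7140.128285
  -6.534·x − 54.458·y = -1400.359060
det = 186.428·-54.458 − -42.456·-6.534 = -10429.903528
x = (-7140.128285·-54.458 − -42.456·-1400.359060) / -10429.903528 = -31.580682
y = (186.428·-1400.359060 − -7140.128285·-6.534) / -10429.903528 = 29.503603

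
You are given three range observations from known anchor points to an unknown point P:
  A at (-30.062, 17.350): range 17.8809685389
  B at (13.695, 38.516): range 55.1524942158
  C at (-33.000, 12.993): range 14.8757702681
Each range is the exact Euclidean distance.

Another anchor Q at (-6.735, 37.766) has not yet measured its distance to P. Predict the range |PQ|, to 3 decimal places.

eq1: (x + 30.062)² + (y − 17.350)² = 17.8809685389²
eq2: (x − 13.695)² + (y − 38.516)² = 55.1524942158²
eq3: (x + 33.000)² + (y − 12.993)² = 14.8757702681²
eq1−eq2, eq1−eq3 (x²,y² cancel):
  87.514·x + 42.332·y = -2255.779645
  -5.876·x − 8.714·y = 151.512200
det = 87.514·-8.714 − 42.332·-5.876 = -513.854164
x = (-2255.779645·-8.714 − 42.332·151.512200) / -513.854164 = -25.772000
y = (87.514·151.512200 − -2255.779645·-5.876) / -513.854164 = -0.008713
|P − Q| = √((-25.772000 − -6.735)² + (-0.008713 − 37.766)²) = 42.300548

42.301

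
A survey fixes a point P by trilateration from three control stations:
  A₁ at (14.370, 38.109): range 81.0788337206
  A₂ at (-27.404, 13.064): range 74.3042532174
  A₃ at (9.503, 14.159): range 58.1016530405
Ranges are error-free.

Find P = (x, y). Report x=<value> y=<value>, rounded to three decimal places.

x=21.782 y=-42.630

eq1: (x − 14.370)² + (y − 38.109)² = 81.0788337206²
eq2: (x + 27.404)² + (y − 13.064)² = 74.3042532174²
eq3: (x − 9.503)² + (y − 14.159)² = 58.1016530405²
eq1−eq2, eq1−eq3 (x²,y² cancel):
  -83.548·x − 50.090·y = 315.509762
  -9.734·x − 47.900·y = 1829.966700
det = -83.548·-47.900 − -50.090·-9.734 = 3514.373140
x = (315.509762·-47.900 − -50.090·1829.966700) / 3514.373140 = 21.782011
y = (-83.548·1829.966700 − 315.509762·-9.734) / 3514.373140 = -42.630330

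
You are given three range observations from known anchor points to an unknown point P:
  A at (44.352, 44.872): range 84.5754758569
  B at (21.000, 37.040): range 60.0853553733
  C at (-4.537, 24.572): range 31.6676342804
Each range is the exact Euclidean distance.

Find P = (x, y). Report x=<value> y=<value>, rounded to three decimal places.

x=-33.094 y=10.886

eq1: (x − 44.352)² + (y − 44.872)² = 84.5754758569²
eq2: (x − 21.000)² + (y − 37.040)² = 60.0853553733²
eq3: (x + 4.537)² + (y − 24.572)² = 31.6676342804²
eq3−eq2, eq3−eq1 (x²,y² cancel):
  51.074·x + 24.936·y = -1418.816822
  97.778·x + 40.600·y = -2793.943321
det = 51.074·40.600 − 24.936·97.778 = -364.587808
x = (-1418.816822·40.600 − 24.936·-2793.943321) / -364.587808 = -33.094381
y = (51.074·-2793.943321 − -1418.816822·97.778) / -364.587808 = 10.885690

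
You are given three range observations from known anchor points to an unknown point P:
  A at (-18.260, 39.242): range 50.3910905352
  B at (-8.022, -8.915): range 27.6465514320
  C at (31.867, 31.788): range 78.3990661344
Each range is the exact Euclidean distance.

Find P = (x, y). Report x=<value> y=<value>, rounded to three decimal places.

x=-35.655 y=-8.051

eq1: (x + 18.260)² + (y − 39.242)² = 50.3910905352²
eq2: (x + 8.022)² + (y + 8.915)² = 27.6465514320²
eq3: (x − 31.867)² + (y − 31.788)² = 78.3990661344²
eq1−eq2, eq1−eq3 (x²,y² cancel):
  20.476·x − 96.314·y = 45.397744
  100.254·x − 14.908·y = -3454.531096
det = 20.476·-14.908 − -96.314·100.254 = 9350.607548
x = (45.397744·-14.908 − -96.314·-3454.531096) / 9350.607548 = -35.655063
y = (20.476·-3454.531096 − 45.397744·100.254) / 9350.607548 = -8.051486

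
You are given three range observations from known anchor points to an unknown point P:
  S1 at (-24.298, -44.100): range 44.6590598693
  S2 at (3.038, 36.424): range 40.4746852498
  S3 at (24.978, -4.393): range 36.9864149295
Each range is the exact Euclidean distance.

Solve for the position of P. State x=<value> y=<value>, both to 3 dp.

x=-11.871 y=-1.205

eq1: (x + 24.298)² + (y + 44.100)² = 44.6590598693²
eq2: (x − 3.038)² + (y − 36.424)² = 40.4746852498²
eq3: (x − 24.978)² + (y + 4.393)² = 36.9864149295²
eq3−eq2, eq3−eq1 (x²,y² cancel):
  -43.880·x + 81.634·y = 422.533030
  -98.552·x − 79.414·y = 1265.567132
det = -43.880·-79.414 − 81.634·-98.552 = 11529.880288
x = (422.533030·-79.414 − 81.634·1265.567132) / 11529.880288 = -11.870752
y = (-43.880·1265.567132 − 422.533030·-98.552) / 11529.880288 = -1.204836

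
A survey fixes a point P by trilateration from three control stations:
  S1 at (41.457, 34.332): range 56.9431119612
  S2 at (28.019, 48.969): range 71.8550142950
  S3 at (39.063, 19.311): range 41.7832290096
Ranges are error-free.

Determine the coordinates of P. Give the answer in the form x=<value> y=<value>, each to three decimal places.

x=36.446 y=-22.390

eq1: (x − 41.457)² + (y − 34.332)² = 56.9431119612²
eq2: (x − 28.019)² + (y − 48.969)² = 71.8550142950²
eq3: (x − 39.063)² + (y − 19.311)² = 41.7832290096²
eq1−eq2, eq1−eq3 (x²,y² cancel):
  -26.876·x + 29.274·y = -1634.966831
  -4.788·x − 30.042·y = 498.143390
det = -26.876·-30.042 − 29.274·-4.788 = 947.572704
x = (-1634.966831·-30.042 − 29.274·498.143390) / 947.572704 = 36.445777
y = (-26.876·498.143390 − -1634.966831·-4.788) / 947.572704 = -22.390180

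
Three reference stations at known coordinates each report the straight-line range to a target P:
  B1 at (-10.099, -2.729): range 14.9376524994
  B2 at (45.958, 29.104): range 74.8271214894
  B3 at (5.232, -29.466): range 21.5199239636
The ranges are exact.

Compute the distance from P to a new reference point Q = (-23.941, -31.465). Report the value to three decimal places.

eq1: (x + 10.099)² + (y + 2.729)² = 14.9376524994²
eq2: (x − 45.958)² + (y − 29.104)² = 74.8271214894²
eq3: (x − 5.232)² + (y + 29.466)² = 21.5199239636²
eq2−eq3, eq2−eq1 (x²,y² cancel):
  -81.452·x − 117.140·y = 3072.429383
  -112.114·x − 63.666·y = 2526.221310
det = -81.452·-63.666 − -117.140·-112.114 = -7947.310928
x = (3072.429383·-63.666 − -117.140·2526.221310) / -7947.310928 = -12.622166
y = (-81.452·2526.221310 − 3072.429383·-112.114) / -7947.310928 = -17.452013
|P − Q| = √((-12.622166 − -23.941)² + (-17.452013 − -31.465)²) = 18.013324

18.013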